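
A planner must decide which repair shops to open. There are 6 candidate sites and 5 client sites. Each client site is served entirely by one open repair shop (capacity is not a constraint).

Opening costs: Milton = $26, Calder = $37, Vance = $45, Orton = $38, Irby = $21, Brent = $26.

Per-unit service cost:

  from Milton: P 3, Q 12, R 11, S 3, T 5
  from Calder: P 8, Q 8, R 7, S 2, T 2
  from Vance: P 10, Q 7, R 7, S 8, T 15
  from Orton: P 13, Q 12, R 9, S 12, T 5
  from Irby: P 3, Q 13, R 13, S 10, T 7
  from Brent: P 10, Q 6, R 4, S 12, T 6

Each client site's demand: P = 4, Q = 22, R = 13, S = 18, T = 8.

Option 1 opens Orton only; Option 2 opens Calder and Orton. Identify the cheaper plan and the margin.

Option 2 is cheaper by 301.

Option 1: {Orton}: P→Orton 13·4=52, Q→Orton 12·22=264, R→Orton 9·13=117, S→Orton 12·18=216, T→Orton 5·8=40. Service 689; fixed 38; total 727.
Option 2: {Calder, Orton}: P→Calder 8·4=32, Q→Calder 8·22=176, R→Calder 7·13=91, S→Calder 2·18=36, T→Calder 2·8=16. Service 351; fixed 75; total 426.
Difference: |727 − 426| = 301.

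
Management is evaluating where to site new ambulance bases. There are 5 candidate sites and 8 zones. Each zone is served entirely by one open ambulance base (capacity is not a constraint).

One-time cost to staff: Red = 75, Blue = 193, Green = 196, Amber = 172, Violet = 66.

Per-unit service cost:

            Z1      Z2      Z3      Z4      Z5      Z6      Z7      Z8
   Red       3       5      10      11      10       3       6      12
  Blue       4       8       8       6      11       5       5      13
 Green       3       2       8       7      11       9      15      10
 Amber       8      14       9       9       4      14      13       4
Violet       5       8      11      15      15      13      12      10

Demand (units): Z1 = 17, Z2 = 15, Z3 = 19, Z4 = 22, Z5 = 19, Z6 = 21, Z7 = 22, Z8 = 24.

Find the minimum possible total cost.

Minimum total cost: 1109

For any fixed open set, each zone goes to its cheapest open site; total = fixed + service.
{Red, Amber}: Z1→Red 3·17=51, Z2→Red 5·15=75, Z3→Amber 9·19=171, Z4→Amber 9·22=198, Z5→Amber 4·19=76, Z6→Red 3·21=63, Z7→Red 6·22=132, Z8→Amber 4·24=96. Service 862; fixed 247; total 1109.
{Red, Amber, Violet}: service 862 + fixed 313 = 1175
{Red, Blue, Amber}: service 755 + fixed 440 = 1195
{Red, Blue, Green, Amber, Violet}: Z1→Red 3·17=51, Z2→Green 2·15=30, Z3→Blue 8·19=152, Z4→Blue 6·22=132, Z5→Amber 4·19=76, Z6→Red 3·21=63, Z7→Blue 5·22=110, Z8→Amber 4·24=96. Service 710; fixed 702; total 1412.
No other subset beats 1109.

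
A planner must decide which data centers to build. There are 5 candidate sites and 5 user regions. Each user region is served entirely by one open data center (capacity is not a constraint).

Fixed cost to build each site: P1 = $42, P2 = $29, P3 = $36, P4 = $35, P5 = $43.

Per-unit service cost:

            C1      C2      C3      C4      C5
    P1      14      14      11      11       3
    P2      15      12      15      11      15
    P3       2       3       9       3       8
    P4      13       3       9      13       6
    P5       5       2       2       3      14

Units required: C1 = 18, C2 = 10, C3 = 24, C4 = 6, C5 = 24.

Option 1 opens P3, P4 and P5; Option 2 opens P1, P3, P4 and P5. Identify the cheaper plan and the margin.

Option 2 is cheaper by 30.

Option 1: {P3, P4, P5}: C1→P3 2·18=36, C2→P5 2·10=20, C3→P5 2·24=48, C4→P3 3·6=18, C5→P4 6·24=144. Service 266; fixed 114; total 380.
Option 2: {P1, P3, P4, P5}: C1→P3 2·18=36, C2→P5 2·10=20, C3→P5 2·24=48, C4→P3 3·6=18, C5→P1 3·24=72. Service 194; fixed 156; total 350.
Difference: |380 − 350| = 30.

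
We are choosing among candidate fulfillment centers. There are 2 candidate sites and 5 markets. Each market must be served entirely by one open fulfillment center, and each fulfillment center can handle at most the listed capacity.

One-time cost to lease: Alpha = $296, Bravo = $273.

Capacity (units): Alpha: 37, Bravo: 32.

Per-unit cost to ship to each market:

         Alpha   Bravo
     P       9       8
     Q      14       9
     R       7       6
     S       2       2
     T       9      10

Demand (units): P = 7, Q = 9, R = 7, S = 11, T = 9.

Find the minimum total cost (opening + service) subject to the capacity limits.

Minimum total cost: 851

Open {Alpha, Bravo}: P→Bravo 8·7=56, Q→Bravo 9·9=81, R→Bravo 6·7=42, S→Alpha 2·11=22, T→Alpha 9·9=81.
Loads: Alpha carries 20/37, Bravo carries 23/32. Service 282; fixed 569; total 851.
Next best feasible plan costs 858.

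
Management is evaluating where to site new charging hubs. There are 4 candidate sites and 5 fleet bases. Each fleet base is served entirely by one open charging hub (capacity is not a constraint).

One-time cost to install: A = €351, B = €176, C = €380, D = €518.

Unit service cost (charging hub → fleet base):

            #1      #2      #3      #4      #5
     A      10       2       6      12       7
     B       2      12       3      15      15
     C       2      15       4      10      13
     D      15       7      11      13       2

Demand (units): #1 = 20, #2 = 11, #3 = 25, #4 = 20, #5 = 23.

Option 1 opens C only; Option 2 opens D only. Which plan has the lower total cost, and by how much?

Option 1: {C}: #1→C 2·20=40, #2→C 15·11=165, #3→C 4·25=100, #4→C 10·20=200, #5→C 13·23=299. Service 804; fixed 380; total 1184.
Option 2: {D}: #1→D 15·20=300, #2→D 7·11=77, #3→D 11·25=275, #4→D 13·20=260, #5→D 2·23=46. Service 958; fixed 518; total 1476.
Difference: |1184 − 1476| = 292.

Option 1 is cheaper by 292.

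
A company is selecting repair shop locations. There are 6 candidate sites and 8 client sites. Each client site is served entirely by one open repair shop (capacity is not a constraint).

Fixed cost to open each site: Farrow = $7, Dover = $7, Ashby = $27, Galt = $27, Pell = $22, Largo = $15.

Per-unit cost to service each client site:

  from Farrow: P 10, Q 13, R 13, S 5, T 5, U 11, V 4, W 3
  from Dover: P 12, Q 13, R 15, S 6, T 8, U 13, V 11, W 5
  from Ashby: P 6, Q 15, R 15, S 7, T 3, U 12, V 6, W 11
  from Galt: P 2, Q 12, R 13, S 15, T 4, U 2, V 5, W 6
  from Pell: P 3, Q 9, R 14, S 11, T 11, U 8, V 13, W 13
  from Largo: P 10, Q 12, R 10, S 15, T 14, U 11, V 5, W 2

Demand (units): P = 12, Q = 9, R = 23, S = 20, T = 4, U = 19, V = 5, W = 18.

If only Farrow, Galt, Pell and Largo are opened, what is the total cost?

Each client site is assigned to its cheapest site among the open ones.
{Farrow, Galt, Pell, Largo}: P→Galt 2·12=24, Q→Pell 9·9=81, R→Largo 10·23=230, S→Farrow 5·20=100, T→Galt 4·4=16, U→Galt 2·19=38, V→Farrow 4·5=20, W→Largo 2·18=36. Service 545; fixed 71; total 616.

Total cost: 616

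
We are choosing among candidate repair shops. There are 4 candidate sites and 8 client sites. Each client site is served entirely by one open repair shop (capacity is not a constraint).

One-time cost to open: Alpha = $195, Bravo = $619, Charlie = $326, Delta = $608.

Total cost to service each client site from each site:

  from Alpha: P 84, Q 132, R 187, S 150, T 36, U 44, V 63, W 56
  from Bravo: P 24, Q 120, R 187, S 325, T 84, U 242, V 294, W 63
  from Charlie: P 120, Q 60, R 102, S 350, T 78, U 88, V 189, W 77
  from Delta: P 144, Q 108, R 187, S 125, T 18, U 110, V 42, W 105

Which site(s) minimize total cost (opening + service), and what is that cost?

Open Alpha only; minimum total cost 947.

For any fixed open set, each client site goes to its cheapest open site; total = fixed + service.
{Alpha}: P→Alpha 84, Q→Alpha 132, R→Alpha 187, S→Alpha 150, T→Alpha 36, U→Alpha 44, V→Alpha 63, W→Alpha 56. Service 752; fixed 195; total 947.
{Alpha, Charlie}: service 595 + fixed 521 = 1116
{Charlie}: service 1064 + fixed 326 = 1390
{Alpha, Bravo, Charlie, Delta}: P→Bravo 24, Q→Charlie 60, R→Charlie 102, S→Delta 125, T→Delta 18, U→Alpha 44, V→Delta 42, W→Alpha 56. Service 471; fixed 1748; total 2219.
(All 15 nonempty subsets were checked; Alpha only is lowest.)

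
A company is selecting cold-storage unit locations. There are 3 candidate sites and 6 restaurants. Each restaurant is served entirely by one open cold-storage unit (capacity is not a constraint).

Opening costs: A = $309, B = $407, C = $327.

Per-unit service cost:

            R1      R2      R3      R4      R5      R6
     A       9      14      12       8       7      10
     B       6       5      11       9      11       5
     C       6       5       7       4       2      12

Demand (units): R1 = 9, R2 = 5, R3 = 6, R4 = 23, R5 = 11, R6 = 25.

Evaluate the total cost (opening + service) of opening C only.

Each restaurant is assigned to its cheapest site among the open ones.
{C}: R1→C 6·9=54, R2→C 5·5=25, R3→C 7·6=42, R4→C 4·23=92, R5→C 2·11=22, R6→C 12·25=300. Service 535; fixed 327; total 862.

Total cost: 862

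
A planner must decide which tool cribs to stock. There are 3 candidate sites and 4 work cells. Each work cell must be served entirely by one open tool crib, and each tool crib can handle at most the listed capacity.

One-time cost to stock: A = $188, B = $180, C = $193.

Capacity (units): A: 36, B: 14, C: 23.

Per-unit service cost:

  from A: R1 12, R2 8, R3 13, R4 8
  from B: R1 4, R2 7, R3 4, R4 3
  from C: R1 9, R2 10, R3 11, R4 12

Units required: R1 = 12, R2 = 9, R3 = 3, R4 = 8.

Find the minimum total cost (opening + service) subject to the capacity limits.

Open {A}: R1→A 12·12=144, R2→A 8·9=72, R3→A 13·3=39, R4→A 8·8=64.
Loads: A carries 32/36. Service 319; fixed 188; total 507.
Next best feasible plan costs 591.

Minimum total cost: 507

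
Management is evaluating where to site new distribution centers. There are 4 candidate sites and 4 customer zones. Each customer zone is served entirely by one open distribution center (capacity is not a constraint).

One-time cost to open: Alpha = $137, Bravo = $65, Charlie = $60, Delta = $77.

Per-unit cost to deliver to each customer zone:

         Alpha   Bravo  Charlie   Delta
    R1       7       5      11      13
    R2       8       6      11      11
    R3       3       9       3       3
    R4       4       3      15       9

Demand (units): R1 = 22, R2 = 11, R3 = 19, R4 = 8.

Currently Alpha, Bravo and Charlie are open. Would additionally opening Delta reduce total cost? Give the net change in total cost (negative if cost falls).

Current service cost with {Alpha, Bravo, Charlie}: 257.
Adding Delta: each customer zone re-picks its cheapest; new service cost 257, saving 0.
Extra fixed cost: 77. Net change = 77 − 0 = 77.
(Totals: 519 → 596.)

No — net change +77 (cost rises by 77).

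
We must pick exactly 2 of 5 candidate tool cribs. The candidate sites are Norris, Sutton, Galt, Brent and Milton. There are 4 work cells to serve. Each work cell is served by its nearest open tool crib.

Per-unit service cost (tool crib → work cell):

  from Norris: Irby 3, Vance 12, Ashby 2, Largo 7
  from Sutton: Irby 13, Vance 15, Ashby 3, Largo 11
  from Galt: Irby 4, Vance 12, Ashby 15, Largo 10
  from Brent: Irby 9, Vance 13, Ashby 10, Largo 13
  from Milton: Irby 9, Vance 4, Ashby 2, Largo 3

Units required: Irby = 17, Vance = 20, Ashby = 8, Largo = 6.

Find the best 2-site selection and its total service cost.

With exactly 2 open, each work cell uses its cheapest among the chosen.
{Norris, Milton}: Irby→Norris 3·17=51, Vance→Milton 4·20=80, Ashby→Norris 2·8=16, Largo→Milton 3·6=18. Service cost 165.
{Galt, Milton}: service cost 182
{Sutton, Milton}: service cost 267
Among all 10 size-2 choices, {Norris, Milton} is lowest.

Choose Norris and Milton; total service cost 165.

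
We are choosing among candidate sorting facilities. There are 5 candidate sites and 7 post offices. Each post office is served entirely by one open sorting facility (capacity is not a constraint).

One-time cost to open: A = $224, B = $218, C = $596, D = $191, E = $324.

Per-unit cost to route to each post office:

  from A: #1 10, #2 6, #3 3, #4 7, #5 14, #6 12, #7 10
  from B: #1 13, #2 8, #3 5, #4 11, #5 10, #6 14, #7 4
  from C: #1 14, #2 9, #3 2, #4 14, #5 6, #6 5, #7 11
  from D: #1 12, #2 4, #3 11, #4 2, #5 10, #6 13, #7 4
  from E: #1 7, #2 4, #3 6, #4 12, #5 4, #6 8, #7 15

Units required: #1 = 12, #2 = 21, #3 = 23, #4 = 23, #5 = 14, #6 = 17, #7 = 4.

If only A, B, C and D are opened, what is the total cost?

Total cost: 1710

Each post office is assigned to its cheapest site among the open ones.
{A, B, C, D}: #1→A 10·12=120, #2→D 4·21=84, #3→C 2·23=46, #4→D 2·23=46, #5→C 6·14=84, #6→C 5·17=85, #7→B 4·4=16. Service 481; fixed 1229; total 1710.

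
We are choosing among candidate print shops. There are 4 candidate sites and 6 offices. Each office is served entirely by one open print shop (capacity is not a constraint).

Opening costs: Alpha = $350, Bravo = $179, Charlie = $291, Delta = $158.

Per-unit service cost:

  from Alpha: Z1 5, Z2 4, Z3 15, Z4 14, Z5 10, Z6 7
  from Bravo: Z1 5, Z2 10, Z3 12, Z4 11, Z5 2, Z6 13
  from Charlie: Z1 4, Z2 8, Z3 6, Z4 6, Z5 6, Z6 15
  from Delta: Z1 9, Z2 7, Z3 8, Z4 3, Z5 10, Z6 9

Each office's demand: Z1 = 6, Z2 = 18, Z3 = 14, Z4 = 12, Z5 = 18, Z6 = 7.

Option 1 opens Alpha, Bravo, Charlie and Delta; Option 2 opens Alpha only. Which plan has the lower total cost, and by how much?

Option 1: {Alpha, Bravo, Charlie, Delta}: Z1→Charlie 4·6=24, Z2→Alpha 4·18=72, Z3→Charlie 6·14=84, Z4→Delta 3·12=36, Z5→Bravo 2·18=36, Z6→Alpha 7·7=49. Service 301; fixed 978; total 1279.
Option 2: {Alpha}: Z1→Alpha 5·6=30, Z2→Alpha 4·18=72, Z3→Alpha 15·14=210, Z4→Alpha 14·12=168, Z5→Alpha 10·18=180, Z6→Alpha 7·7=49. Service 709; fixed 350; total 1059.
Difference: |1279 − 1059| = 220.

Option 2 is cheaper by 220.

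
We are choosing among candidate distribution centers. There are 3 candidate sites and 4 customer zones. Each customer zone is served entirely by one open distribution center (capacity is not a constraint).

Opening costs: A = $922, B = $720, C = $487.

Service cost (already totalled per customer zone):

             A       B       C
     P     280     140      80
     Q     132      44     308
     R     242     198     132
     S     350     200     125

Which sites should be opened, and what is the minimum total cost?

Open C only; minimum total cost 1132.

For any fixed open set, each customer zone goes to its cheapest open site; total = fixed + service.
{C}: P→C 80, Q→C 308, R→C 132, S→C 125. Service 645; fixed 487; total 1132.
{B}: service 582 + fixed 720 = 1302
{B, C}: P→C 80, Q→B 44, R→C 132, S→C 125. Service 381; fixed 1207; total 1588.
{A, B, C}: service 381 + fixed 2129 = 2510
(All 7 nonempty subsets were checked; C only is lowest.)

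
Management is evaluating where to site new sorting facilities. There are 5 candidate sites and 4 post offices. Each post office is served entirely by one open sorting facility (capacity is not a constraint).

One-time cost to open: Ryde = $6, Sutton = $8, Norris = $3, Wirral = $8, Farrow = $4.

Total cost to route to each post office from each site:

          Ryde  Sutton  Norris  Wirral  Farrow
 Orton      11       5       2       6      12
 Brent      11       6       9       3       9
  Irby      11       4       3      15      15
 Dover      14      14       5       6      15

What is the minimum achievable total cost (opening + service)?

For any fixed open set, each post office goes to its cheapest open site; total = fixed + service.
{Norris}: Orton→Norris 2, Brent→Norris 9, Irby→Norris 3, Dover→Norris 5. Service 19; fixed 3; total 22.
{Norris, Wirral}: service 13 + fixed 11 = 24
{Norris, Farrow}: service 19 + fixed 7 = 26
{Ryde, Sutton, Norris, Wirral, Farrow}: service 13 + fixed 29 = 42
No other subset beats 22.

Minimum total cost: 22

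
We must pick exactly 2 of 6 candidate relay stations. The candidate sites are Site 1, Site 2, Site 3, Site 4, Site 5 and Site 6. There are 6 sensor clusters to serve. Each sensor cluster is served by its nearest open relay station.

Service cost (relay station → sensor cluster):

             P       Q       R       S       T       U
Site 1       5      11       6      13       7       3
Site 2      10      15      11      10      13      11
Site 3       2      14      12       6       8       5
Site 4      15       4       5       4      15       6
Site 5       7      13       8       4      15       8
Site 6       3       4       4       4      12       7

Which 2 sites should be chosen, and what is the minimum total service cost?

Choose Site 1 and Site 6; total service cost 25.

With exactly 2 open, each sensor cluster uses its cheapest among the chosen.
{Site 1, Site 6}: P→Site 6 3, Q→Site 6 4, R→Site 6 4, S→Site 6 4, T→Site 1 7, U→Site 1 3. Service cost 25.
{Site 3, Site 6}: service cost 27
{Site 1, Site 4}: service cost 28
Among all 15 size-2 choices, {Site 1, Site 6} is lowest.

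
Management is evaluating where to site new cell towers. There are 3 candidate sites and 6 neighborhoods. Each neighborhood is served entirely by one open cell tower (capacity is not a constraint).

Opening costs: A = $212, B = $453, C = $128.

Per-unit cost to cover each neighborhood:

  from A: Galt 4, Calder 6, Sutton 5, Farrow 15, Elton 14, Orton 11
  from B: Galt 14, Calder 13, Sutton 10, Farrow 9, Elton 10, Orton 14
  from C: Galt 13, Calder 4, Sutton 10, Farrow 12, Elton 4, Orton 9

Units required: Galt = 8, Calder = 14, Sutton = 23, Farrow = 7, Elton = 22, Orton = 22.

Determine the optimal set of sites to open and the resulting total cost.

Open C only; minimum total cost 888.

For any fixed open set, each neighborhood goes to its cheapest open site; total = fixed + service.
{C}: Galt→C 13·8=104, Calder→C 4·14=56, Sutton→C 10·23=230, Farrow→C 12·7=84, Elton→C 4·22=88, Orton→C 9·22=198. Service 760; fixed 128; total 888.
{A, C}: Galt→A 4·8=32, Calder→C 4·14=56, Sutton→A 5·23=115, Farrow→C 12·7=84, Elton→C 4·22=88, Orton→C 9·22=198. Service 573; fixed 340; total 913.
{A}: service 886 + fixed 212 = 1098
{A, B, C}: service 552 + fixed 793 = 1345
No other subset beats 888.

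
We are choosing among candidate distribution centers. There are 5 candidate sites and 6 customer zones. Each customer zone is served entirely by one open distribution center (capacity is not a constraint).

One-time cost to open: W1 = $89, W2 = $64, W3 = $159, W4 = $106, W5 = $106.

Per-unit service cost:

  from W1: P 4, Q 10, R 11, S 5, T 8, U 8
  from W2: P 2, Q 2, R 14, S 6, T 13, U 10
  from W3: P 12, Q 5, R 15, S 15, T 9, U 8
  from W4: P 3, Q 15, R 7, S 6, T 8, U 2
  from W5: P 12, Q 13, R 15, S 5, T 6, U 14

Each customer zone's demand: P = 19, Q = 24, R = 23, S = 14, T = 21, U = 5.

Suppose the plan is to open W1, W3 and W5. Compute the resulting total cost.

Total cost: 1039

Each customer zone is assigned to its cheapest site among the open ones.
{W1, W3, W5}: P→W1 4·19=76, Q→W3 5·24=120, R→W1 11·23=253, S→W1 5·14=70, T→W5 6·21=126, U→W1 8·5=40. Service 685; fixed 354; total 1039.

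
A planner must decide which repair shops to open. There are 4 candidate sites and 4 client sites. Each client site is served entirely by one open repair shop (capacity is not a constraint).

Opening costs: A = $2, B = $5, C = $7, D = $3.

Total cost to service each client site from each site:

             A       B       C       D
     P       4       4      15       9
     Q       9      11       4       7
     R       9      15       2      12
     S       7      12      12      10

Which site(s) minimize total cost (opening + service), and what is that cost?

Open A and C; minimum total cost 26.

For any fixed open set, each client site goes to its cheapest open site; total = fixed + service.
{A, C}: P→A 4, Q→C 4, R→C 2, S→A 7. Service 17; fixed 9; total 26.
{A, C, D}: P→A 4, Q→C 4, R→C 2, S→A 7. Service 17; fixed 12; total 29.
{A}: service 29 + fixed 2 = 31
{A, B, C, D}: service 17 + fixed 17 = 34
No other subset beats 26.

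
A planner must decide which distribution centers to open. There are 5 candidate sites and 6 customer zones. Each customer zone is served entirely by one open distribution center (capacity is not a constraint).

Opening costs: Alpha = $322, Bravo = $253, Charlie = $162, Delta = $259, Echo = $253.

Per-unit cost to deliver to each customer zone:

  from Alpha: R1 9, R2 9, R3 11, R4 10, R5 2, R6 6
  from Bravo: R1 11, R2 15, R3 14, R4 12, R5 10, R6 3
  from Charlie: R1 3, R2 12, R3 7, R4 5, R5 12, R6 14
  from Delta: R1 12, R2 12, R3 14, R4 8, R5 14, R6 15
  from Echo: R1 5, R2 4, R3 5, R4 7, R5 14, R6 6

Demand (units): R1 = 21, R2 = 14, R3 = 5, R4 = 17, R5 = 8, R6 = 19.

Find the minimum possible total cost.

Minimum total cost: 784

For any fixed open set, each customer zone goes to its cheapest open site; total = fixed + service.
{Echo}: R1→Echo 5·21=105, R2→Echo 4·14=56, R3→Echo 5·5=25, R4→Echo 7·17=119, R5→Echo 14·8=112, R6→Echo 6·19=114. Service 531; fixed 253; total 784.
{Charlie, Echo}: service 439 + fixed 415 = 854
{Charlie}: service 713 + fixed 162 = 875
{Alpha, Bravo, Charlie, Delta, Echo}: R1→Charlie 3·21=63, R2→Echo 4·14=56, R3→Echo 5·5=25, R4→Charlie 5·17=85, R5→Alpha 2·8=16, R6→Bravo 3·19=57. Service 302; fixed 1249; total 1551.
No other subset beats 784.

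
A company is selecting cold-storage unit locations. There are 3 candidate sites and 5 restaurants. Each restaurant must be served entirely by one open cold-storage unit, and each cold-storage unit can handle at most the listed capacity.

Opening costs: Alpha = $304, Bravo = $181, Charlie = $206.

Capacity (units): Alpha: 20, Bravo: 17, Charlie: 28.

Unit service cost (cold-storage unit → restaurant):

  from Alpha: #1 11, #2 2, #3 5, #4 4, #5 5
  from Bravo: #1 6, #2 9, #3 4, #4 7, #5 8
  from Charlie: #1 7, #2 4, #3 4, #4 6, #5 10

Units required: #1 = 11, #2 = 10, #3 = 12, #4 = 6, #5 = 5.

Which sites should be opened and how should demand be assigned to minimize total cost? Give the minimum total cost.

Open {Bravo, Charlie}: #1→Bravo 6·11=66, #2→Charlie 4·10=40, #3→Charlie 4·12=48, #4→Charlie 6·6=36, #5→Bravo 8·5=40.
Loads: Bravo carries 16/17, Charlie carries 28/28. Service 230; fixed 387; total 617.
Next best feasible plan costs 628.

Minimum total cost: 617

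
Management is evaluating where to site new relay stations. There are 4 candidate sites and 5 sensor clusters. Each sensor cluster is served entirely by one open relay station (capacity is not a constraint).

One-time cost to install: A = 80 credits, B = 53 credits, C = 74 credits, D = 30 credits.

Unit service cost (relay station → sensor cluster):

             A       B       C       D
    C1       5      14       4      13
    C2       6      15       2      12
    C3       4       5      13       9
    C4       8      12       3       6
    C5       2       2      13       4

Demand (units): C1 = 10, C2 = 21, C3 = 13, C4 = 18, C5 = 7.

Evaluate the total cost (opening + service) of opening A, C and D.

Total cost: 386

Each sensor cluster is assigned to its cheapest site among the open ones.
{A, C, D}: C1→C 4·10=40, C2→C 2·21=42, C3→A 4·13=52, C4→C 3·18=54, C5→A 2·7=14. Service 202; fixed 184; total 386.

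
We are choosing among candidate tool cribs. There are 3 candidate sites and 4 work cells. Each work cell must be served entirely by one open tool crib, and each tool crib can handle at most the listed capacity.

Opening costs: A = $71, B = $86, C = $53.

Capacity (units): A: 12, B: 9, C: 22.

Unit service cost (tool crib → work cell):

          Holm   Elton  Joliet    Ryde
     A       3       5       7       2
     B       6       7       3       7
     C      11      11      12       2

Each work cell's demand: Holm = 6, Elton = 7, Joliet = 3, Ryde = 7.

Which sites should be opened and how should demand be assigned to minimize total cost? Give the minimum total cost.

Open {A, C}: Holm→A 3·6=18, Elton→C 11·7=77, Joliet→A 7·3=21, Ryde→C 2·7=14.
Loads: A carries 9/12, C carries 14/22. Service 130; fixed 124; total 254.
Next best feasible plan costs 260.

Minimum total cost: 254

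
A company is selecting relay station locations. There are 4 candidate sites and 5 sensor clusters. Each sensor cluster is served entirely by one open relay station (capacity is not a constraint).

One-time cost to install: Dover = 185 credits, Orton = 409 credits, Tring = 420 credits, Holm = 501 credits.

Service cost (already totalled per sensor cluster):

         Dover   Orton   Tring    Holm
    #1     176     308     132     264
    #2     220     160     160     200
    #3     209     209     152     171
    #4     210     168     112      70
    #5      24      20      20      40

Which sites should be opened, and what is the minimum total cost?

Open Tring only; minimum total cost 996.

For any fixed open set, each sensor cluster goes to its cheapest open site; total = fixed + service.
{Tring}: #1→Tring 132, #2→Tring 160, #3→Tring 152, #4→Tring 112, #5→Tring 20. Service 576; fixed 420; total 996.
{Dover}: service 839 + fixed 185 = 1024
{Dover, Tring}: service 576 + fixed 605 = 1181
{Dover, Orton, Tring, Holm}: service 534 + fixed 1515 = 2049
No other subset beats 996.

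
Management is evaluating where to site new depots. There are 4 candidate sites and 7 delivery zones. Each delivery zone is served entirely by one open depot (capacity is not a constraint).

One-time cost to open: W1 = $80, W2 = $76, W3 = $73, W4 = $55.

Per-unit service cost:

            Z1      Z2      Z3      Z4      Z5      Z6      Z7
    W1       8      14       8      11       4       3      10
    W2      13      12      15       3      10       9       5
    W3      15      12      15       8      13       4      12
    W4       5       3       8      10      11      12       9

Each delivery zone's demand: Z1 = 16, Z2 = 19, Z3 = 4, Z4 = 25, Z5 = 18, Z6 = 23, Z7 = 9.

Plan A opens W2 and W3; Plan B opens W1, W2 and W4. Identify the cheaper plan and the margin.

Plan A: {W2, W3}: Z1→W2 13·16=208, Z2→W2 12·19=228, Z3→W2 15·4=60, Z4→W2 3·25=75, Z5→W2 10·18=180, Z6→W3 4·23=92, Z7→W2 5·9=45. Service 888; fixed 149; total 1037.
Plan B: {W1, W2, W4}: Z1→W4 5·16=80, Z2→W4 3·19=57, Z3→W1 8·4=32, Z4→W2 3·25=75, Z5→W1 4·18=72, Z6→W1 3·23=69, Z7→W2 5·9=45. Service 430; fixed 211; total 641.
Difference: |1037 − 641| = 396.

Plan B is cheaper by 396.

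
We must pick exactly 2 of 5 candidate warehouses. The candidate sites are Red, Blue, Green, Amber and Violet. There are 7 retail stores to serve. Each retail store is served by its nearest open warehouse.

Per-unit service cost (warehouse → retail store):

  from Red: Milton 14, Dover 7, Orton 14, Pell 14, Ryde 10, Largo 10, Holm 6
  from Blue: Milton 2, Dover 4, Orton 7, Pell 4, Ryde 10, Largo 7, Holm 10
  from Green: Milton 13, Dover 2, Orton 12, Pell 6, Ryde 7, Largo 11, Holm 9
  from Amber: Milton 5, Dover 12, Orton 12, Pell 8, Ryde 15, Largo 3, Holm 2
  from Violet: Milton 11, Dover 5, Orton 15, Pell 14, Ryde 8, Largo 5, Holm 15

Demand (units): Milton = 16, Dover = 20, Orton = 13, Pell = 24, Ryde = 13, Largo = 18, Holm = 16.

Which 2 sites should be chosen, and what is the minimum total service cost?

With exactly 2 open, each retail store uses its cheapest among the chosen.
{Blue, Amber}: Milton→Blue 2·16=32, Dover→Blue 4·20=80, Orton→Blue 7·13=91, Pell→Blue 4·24=96, Ryde→Blue 10·13=130, Largo→Amber 3·18=54, Holm→Amber 2·16=32. Service cost 515.
{Green, Amber}: service cost 597
{Blue, Green}: service cost 620
Among all 10 size-2 choices, {Blue, Amber} is lowest.

Choose Blue and Amber; total service cost 515.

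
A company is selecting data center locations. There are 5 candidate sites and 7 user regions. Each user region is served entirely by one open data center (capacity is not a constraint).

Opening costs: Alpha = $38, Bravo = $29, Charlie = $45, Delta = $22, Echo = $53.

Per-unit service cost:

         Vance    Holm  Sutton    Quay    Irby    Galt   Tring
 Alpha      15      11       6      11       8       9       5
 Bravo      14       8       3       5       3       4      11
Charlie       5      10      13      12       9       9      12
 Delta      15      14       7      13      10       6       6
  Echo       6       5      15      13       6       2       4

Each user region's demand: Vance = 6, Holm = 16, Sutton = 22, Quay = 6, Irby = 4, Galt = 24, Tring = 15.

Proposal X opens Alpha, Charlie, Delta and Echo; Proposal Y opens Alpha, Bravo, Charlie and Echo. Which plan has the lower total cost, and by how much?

Proposal X: {Alpha, Charlie, Delta, Echo}: Vance→Charlie 5·6=30, Holm→Echo 5·16=80, Sutton→Alpha 6·22=132, Quay→Alpha 11·6=66, Irby→Echo 6·4=24, Galt→Echo 2·24=48, Tring→Echo 4·15=60. Service 440; fixed 158; total 598.
Proposal Y: {Alpha, Bravo, Charlie, Echo}: Vance→Charlie 5·6=30, Holm→Echo 5·16=80, Sutton→Bravo 3·22=66, Quay→Bravo 5·6=30, Irby→Bravo 3·4=12, Galt→Echo 2·24=48, Tring→Echo 4·15=60. Service 326; fixed 165; total 491.
Difference: |598 − 491| = 107.

Proposal Y is cheaper by 107.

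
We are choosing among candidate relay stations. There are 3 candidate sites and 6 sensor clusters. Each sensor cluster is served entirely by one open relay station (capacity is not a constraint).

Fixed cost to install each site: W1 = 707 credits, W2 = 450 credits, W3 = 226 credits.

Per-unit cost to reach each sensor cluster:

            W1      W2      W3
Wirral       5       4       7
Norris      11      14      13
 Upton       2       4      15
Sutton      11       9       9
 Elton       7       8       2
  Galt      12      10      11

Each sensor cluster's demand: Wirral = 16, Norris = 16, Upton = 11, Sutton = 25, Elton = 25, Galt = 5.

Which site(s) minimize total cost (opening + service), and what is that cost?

For any fixed open set, each sensor cluster goes to its cheapest open site; total = fixed + service.
{W3}: Wirral→W3 7·16=112, Norris→W3 13·16=208, Upton→W3 15·11=165, Sutton→W3 9·25=225, Elton→W3 2·25=50, Galt→W3 11·5=55. Service 815; fixed 226; total 1041.
{W2}: Wirral→W2 4·16=64, Norris→W2 14·16=224, Upton→W2 4·11=44, Sutton→W2 9·25=225, Elton→W2 8·25=200, Galt→W2 10·5=50. Service 807; fixed 450; total 1257.
{W2, W3}: service 641 + fixed 676 = 1317
{W1, W2, W3}: service 587 + fixed 1383 = 1970
No other subset beats 1041.

Open W3 only; minimum total cost 1041.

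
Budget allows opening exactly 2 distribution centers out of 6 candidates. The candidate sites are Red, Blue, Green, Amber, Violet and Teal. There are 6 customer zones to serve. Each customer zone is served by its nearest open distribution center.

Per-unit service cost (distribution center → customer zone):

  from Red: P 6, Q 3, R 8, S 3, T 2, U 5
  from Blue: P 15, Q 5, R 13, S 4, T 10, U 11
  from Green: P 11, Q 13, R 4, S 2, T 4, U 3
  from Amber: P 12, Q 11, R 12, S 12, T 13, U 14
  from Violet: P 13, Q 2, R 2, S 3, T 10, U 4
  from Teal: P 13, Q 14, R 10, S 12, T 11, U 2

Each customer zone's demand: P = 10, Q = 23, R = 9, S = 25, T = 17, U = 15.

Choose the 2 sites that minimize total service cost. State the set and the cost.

With exactly 2 open, each customer zone uses its cheapest among the chosen.
{Red, Violet}: P→Red 6·10=60, Q→Violet 2·23=46, R→Violet 2·9=18, S→Red 3·25=75, T→Red 2·17=34, U→Violet 4·15=60. Service cost 293.
{Red, Green}: service cost 294
{Green, Violet}: service cost 337
Among all 15 size-2 choices, {Red, Violet} is lowest.

Choose Red and Violet; total service cost 293.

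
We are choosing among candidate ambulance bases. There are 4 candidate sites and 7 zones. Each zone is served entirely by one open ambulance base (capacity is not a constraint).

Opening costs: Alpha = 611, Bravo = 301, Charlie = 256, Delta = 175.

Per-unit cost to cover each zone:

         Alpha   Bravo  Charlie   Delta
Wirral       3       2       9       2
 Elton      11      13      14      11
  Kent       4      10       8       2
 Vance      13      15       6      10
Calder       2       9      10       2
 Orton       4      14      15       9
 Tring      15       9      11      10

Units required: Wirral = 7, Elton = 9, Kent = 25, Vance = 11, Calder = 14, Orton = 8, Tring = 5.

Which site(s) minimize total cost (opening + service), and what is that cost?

For any fixed open set, each zone goes to its cheapest open site; total = fixed + service.
{Delta}: Wirral→Delta 2·7=14, Elton→Delta 11·9=99, Kent→Delta 2·25=50, Vance→Delta 10·11=110, Calder→Delta 2·14=28, Orton→Delta 9·8=72, Tring→Delta 10·5=50. Service 423; fixed 175; total 598.
{Charlie, Delta}: service 379 + fixed 431 = 810
{Bravo, Delta}: Wirral→Bravo 2·7=14, Elton→Delta 11·9=99, Kent→Delta 2·25=50, Vance→Delta 10·11=110, Calder→Delta 2·14=28, Orton→Delta 9·8=72, Tring→Bravo 9·5=45. Service 418; fixed 476; total 894.
{Alpha, Bravo, Charlie, Delta}: Wirral→Bravo 2·7=14, Elton→Alpha 11·9=99, Kent→Delta 2·25=50, Vance→Charlie 6·11=66, Calder→Alpha 2·14=28, Orton→Alpha 4·8=32, Tring→Bravo 9·5=45. Service 334; fixed 1343; total 1677.
(All 15 nonempty subsets were checked; Delta only is lowest.)

Open Delta only; minimum total cost 598.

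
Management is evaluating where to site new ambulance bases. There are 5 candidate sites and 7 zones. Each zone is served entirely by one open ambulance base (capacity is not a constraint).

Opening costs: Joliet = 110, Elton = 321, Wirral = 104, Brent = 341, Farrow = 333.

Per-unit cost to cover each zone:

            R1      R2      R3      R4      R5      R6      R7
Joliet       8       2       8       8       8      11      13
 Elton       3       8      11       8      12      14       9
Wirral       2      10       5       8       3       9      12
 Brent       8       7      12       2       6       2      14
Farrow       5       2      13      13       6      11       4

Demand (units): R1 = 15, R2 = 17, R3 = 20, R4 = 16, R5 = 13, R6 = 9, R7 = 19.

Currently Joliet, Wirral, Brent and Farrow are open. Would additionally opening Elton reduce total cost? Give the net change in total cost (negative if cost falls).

Current service cost with {Joliet, Wirral, Brent, Farrow}: 329.
Adding Elton: each zone re-picks its cheapest; new service cost 329, saving 0.
Extra fixed cost: 321. Net change = 321 − 0 = 321.
(Totals: 1217 → 1538.)

No — net change +321 (cost rises by 321).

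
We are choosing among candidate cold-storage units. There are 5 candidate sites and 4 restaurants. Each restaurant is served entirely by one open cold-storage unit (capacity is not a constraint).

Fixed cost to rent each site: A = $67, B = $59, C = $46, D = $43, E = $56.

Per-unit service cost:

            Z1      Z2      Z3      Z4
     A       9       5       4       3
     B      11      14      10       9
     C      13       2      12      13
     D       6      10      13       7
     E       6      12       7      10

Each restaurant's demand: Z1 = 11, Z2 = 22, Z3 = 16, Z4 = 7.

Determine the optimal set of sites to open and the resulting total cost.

Open A and C; minimum total cost 341.

For any fixed open set, each restaurant goes to its cheapest open site; total = fixed + service.
{A, C}: Z1→A 9·11=99, Z2→C 2·22=44, Z3→A 4·16=64, Z4→A 3·7=21. Service 228; fixed 113; total 341.
{A, C, D}: service 195 + fixed 156 = 351
{A}: service 294 + fixed 67 = 361
{A, B, C, D, E}: Z1→D 6·11=66, Z2→C 2·22=44, Z3→A 4·16=64, Z4→A 3·7=21. Service 195; fixed 271; total 466.
No other subset beats 341.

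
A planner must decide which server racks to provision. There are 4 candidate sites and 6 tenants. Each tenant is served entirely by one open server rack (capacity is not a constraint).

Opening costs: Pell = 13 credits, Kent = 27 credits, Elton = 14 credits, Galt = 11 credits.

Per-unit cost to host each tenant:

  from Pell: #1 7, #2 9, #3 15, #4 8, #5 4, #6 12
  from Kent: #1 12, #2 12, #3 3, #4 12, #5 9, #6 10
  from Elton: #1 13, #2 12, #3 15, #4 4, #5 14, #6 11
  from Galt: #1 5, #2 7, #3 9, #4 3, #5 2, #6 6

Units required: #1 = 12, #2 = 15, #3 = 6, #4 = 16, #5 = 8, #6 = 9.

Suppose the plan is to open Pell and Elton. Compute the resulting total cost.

Total cost: 531

Each tenant is assigned to its cheapest site among the open ones.
{Pell, Elton}: #1→Pell 7·12=84, #2→Pell 9·15=135, #3→Pell 15·6=90, #4→Elton 4·16=64, #5→Pell 4·8=32, #6→Elton 11·9=99. Service 504; fixed 27; total 531.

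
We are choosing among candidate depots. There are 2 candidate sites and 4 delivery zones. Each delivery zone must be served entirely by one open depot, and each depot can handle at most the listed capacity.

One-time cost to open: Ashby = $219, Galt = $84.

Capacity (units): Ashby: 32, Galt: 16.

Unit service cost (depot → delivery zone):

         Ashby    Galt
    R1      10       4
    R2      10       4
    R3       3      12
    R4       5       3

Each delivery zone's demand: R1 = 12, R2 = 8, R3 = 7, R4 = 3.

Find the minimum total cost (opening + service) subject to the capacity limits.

Open {Ashby}: R1→Ashby 10·12=120, R2→Ashby 10·8=80, R3→Ashby 3·7=21, R4→Ashby 5·3=15.
Loads: Ashby carries 30/32. Service 236; fixed 219; total 455.
Next best feasible plan costs 461.

Minimum total cost: 455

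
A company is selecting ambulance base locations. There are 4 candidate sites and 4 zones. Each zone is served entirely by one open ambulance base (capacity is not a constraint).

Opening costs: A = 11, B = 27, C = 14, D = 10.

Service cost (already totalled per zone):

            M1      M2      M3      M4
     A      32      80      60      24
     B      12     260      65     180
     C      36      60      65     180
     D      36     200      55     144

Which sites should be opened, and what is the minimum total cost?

For any fixed open set, each zone goes to its cheapest open site; total = fixed + service.
{A, C}: M1→A 32, M2→C 60, M3→A 60, M4→A 24. Service 176; fixed 25; total 201.
{A, C, D}: service 171 + fixed 35 = 206
{A}: M1→A 32, M2→A 80, M3→A 60, M4→A 24. Service 196; fixed 11; total 207.
{A, B, C, D}: M1→B 12, M2→C 60, M3→D 55, M4→A 24. Service 151; fixed 62; total 213.
No other subset beats 201.

Open A and C; minimum total cost 201.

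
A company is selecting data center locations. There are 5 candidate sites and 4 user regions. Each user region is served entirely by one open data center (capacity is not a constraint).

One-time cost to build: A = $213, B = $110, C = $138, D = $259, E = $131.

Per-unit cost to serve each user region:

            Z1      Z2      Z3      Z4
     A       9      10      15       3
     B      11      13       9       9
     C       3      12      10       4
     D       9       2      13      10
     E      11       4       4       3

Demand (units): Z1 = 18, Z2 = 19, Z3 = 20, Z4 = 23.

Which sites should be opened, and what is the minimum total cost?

Open C and E; minimum total cost 548.

For any fixed open set, each user region goes to its cheapest open site; total = fixed + service.
{C, E}: Z1→C 3·18=54, Z2→E 4·19=76, Z3→E 4·20=80, Z4→E 3·23=69. Service 279; fixed 269; total 548.
{E}: service 423 + fixed 131 = 554
{B, C, E}: Z1→C 3·18=54, Z2→E 4·19=76, Z3→E 4·20=80, Z4→E 3·23=69. Service 279; fixed 379; total 658.
{A, B, C, D, E}: Z1→C 3·18=54, Z2→D 2·19=38, Z3→E 4·20=80, Z4→A 3·23=69. Service 241; fixed 851; total 1092.
No other subset beats 548.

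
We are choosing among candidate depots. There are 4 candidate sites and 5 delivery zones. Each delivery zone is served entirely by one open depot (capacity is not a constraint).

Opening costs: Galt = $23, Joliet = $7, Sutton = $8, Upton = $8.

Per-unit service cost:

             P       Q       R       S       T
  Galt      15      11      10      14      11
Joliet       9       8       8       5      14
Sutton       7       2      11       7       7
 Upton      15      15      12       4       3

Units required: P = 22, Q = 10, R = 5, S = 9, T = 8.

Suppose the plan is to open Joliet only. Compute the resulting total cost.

Total cost: 482

Each delivery zone is assigned to its cheapest site among the open ones.
{Joliet}: P→Joliet 9·22=198, Q→Joliet 8·10=80, R→Joliet 8·5=40, S→Joliet 5·9=45, T→Joliet 14·8=112. Service 475; fixed 7; total 482.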